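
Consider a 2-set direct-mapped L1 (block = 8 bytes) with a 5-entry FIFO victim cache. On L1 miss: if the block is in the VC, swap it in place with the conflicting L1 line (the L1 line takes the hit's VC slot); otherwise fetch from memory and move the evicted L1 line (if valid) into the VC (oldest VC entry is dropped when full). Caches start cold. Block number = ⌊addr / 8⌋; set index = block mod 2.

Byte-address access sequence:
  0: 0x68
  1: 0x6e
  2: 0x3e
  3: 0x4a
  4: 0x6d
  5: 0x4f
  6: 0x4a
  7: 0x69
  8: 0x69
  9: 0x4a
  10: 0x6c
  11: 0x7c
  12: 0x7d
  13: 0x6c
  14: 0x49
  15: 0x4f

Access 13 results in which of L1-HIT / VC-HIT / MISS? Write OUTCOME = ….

OUTCOME = VC-HIT

0: 0x68 (blk 13, set 1) → MISS  vc=[]
1: 0x6e (blk 13, set 1) → L1-HIT  vc=[]
2: 0x3e (blk 7, set 1) → MISS  vc=[13]
3: 0x4a (blk 9, set 1) → MISS  vc=[13, 7]
4: 0x6d (blk 13, set 1) → VC-HIT  vc=[9, 7]
5: 0x4f (blk 9, set 1) → VC-HIT  vc=[13, 7]
6: 0x4a (blk 9, set 1) → L1-HIT  vc=[13, 7]
7: 0x69 (blk 13, set 1) → VC-HIT  vc=[9, 7]
8: 0x69 (blk 13, set 1) → L1-HIT  vc=[9, 7]
9: 0x4a (blk 9, set 1) → VC-HIT  vc=[13, 7]
10: 0x6c (blk 13, set 1) → VC-HIT  vc=[9, 7]
11: 0x7c (blk 15, set 1) → MISS  vc=[9, 7, 13]
12: 0x7d (blk 15, set 1) → L1-HIT  vc=[9, 7, 13]
13: 0x6c (blk 13, set 1) → VC-HIT  vc=[9, 7, 15]
14: 0x49 (blk 9, set 1) → VC-HIT  vc=[13, 7, 15]
15: 0x4f (blk 9, set 1) → L1-HIT  vc=[13, 7, 15]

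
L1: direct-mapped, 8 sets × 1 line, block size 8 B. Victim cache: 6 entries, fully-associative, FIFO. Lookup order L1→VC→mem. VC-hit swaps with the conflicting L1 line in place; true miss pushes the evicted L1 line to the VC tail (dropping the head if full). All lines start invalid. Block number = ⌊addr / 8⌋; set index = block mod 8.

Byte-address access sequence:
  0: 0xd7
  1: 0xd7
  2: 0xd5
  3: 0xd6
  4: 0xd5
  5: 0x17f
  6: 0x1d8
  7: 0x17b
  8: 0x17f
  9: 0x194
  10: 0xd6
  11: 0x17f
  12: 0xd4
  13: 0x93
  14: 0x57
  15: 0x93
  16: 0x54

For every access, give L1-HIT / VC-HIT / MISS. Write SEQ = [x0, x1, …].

SEQ = [MISS, L1-HIT, L1-HIT, L1-HIT, L1-HIT, MISS, MISS, L1-HIT, L1-HIT, MISS, VC-HIT, L1-HIT, L1-HIT, MISS, MISS, VC-HIT, VC-HIT]

#0 0xd7→b26/s2 MISS; vc=[]
#1 0xd7→b26/s2 L1-HIT; vc=[]
#2 0xd5→b26/s2 L1-HIT; vc=[]
#3 0xd6→b26/s2 L1-HIT; vc=[]
#4 0xd5→b26/s2 L1-HIT; vc=[]
#5 0x17f→b47/s7 MISS; vc=[]
#6 0x1d8→b59/s3 MISS; vc=[]
#7 0x17b→b47/s7 L1-HIT; vc=[]
#8 0x17f→b47/s7 L1-HIT; vc=[]
#9 0x194→b50/s2 MISS; vc=[26]
#10 0xd6→b26/s2 VC-HIT; vc=[50]
#11 0x17f→b47/s7 L1-HIT; vc=[50]
#12 0xd4→b26/s2 L1-HIT; vc=[50]
#13 0x93→b18/s2 MISS; vc=[50,26]
#14 0x57→b10/s2 MISS; vc=[50,26,18]
#15 0x93→b18/s2 VC-HIT; vc=[50,26,10]
#16 0x54→b10/s2 VC-HIT; vc=[50,26,18]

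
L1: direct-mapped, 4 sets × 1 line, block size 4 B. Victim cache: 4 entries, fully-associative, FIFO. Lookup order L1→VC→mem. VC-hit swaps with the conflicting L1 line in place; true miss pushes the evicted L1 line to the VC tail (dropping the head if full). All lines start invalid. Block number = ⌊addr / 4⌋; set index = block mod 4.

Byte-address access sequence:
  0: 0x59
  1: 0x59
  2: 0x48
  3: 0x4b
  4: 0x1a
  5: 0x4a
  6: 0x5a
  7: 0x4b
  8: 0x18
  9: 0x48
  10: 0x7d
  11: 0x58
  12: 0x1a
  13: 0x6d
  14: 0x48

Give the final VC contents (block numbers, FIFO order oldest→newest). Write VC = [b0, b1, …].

VC = [6, 22, 31]

0: 0x59 (blk 22, set 2) → MISS  vc=[]
1: 0x59 (blk 22, set 2) → L1-HIT  vc=[]
2: 0x48 (blk 18, set 2) → MISS  vc=[22]
3: 0x4b (blk 18, set 2) → L1-HIT  vc=[22]
4: 0x1a (blk 6, set 2) → MISS  vc=[22, 18]
5: 0x4a (blk 18, set 2) → VC-HIT  vc=[22, 6]
6: 0x5a (blk 22, set 2) → VC-HIT  vc=[18, 6]
7: 0x4b (blk 18, set 2) → VC-HIT  vc=[22, 6]
8: 0x18 (blk 6, set 2) → VC-HIT  vc=[22, 18]
9: 0x48 (blk 18, set 2) → VC-HIT  vc=[22, 6]
10: 0x7d (blk 31, set 3) → MISS  vc=[22, 6]
11: 0x58 (blk 22, set 2) → VC-HIT  vc=[18, 6]
12: 0x1a (blk 6, set 2) → VC-HIT  vc=[18, 22]
13: 0x6d (blk 27, set 3) → MISS  vc=[18, 22, 31]
14: 0x48 (blk 18, set 2) → VC-HIT  vc=[6, 22, 31]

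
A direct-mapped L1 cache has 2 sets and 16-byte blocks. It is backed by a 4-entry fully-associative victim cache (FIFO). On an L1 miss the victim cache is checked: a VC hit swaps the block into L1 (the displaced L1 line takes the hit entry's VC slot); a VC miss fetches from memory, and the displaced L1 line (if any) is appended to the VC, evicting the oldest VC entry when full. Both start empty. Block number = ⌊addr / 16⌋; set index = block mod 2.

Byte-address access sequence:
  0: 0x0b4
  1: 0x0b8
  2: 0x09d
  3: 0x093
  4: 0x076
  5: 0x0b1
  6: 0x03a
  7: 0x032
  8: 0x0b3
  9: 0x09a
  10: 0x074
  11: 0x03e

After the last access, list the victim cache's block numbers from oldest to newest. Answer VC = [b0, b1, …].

VC = [9, 11, 7]

0: 0xb4 (blk 11, set 1) → MISS  vc=[]
1: 0xb8 (blk 11, set 1) → L1-HIT  vc=[]
2: 0x9d (blk 9, set 1) → MISS  vc=[11]
3: 0x93 (blk 9, set 1) → L1-HIT  vc=[11]
4: 0x76 (blk 7, set 1) → MISS  vc=[11, 9]
5: 0xb1 (blk 11, set 1) → VC-HIT  vc=[7, 9]
6: 0x3a (blk 3, set 1) → MISS  vc=[7, 9, 11]
7: 0x32 (blk 3, set 1) → L1-HIT  vc=[7, 9, 11]
8: 0xb3 (blk 11, set 1) → VC-HIT  vc=[7, 9, 3]
9: 0x9a (blk 9, set 1) → VC-HIT  vc=[7, 11, 3]
10: 0x74 (blk 7, set 1) → VC-HIT  vc=[9, 11, 3]
11: 0x3e (blk 3, set 1) → VC-HIT  vc=[9, 11, 7]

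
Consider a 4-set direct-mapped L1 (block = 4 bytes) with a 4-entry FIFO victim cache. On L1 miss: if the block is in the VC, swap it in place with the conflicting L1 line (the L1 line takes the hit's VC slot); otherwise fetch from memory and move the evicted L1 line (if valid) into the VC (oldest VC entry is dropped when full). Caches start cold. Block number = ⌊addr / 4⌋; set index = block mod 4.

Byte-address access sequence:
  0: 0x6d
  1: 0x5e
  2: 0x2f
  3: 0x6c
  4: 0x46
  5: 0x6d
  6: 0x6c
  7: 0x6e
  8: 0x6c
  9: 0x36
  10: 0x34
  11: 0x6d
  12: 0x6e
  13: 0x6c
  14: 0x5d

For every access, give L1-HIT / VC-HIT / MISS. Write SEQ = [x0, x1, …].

SEQ = [MISS, MISS, MISS, VC-HIT, MISS, L1-HIT, L1-HIT, L1-HIT, L1-HIT, MISS, L1-HIT, L1-HIT, L1-HIT, L1-HIT, VC-HIT]

#0 0x6d→b27/s3 MISS; vc=[]
#1 0x5e→b23/s3 MISS; vc=[27]
#2 0x2f→b11/s3 MISS; vc=[27,23]
#3 0x6c→b27/s3 VC-HIT; vc=[11,23]
#4 0x46→b17/s1 MISS; vc=[11,23]
#5 0x6d→b27/s3 L1-HIT; vc=[11,23]
#6 0x6c→b27/s3 L1-HIT; vc=[11,23]
#7 0x6e→b27/s3 L1-HIT; vc=[11,23]
#8 0x6c→b27/s3 L1-HIT; vc=[11,23]
#9 0x36→b13/s1 MISS; vc=[11,23,17]
#10 0x34→b13/s1 L1-HIT; vc=[11,23,17]
#11 0x6d→b27/s3 L1-HIT; vc=[11,23,17]
#12 0x6e→b27/s3 L1-HIT; vc=[11,23,17]
#13 0x6c→b27/s3 L1-HIT; vc=[11,23,17]
#14 0x5d→b23/s3 VC-HIT; vc=[11,27,17]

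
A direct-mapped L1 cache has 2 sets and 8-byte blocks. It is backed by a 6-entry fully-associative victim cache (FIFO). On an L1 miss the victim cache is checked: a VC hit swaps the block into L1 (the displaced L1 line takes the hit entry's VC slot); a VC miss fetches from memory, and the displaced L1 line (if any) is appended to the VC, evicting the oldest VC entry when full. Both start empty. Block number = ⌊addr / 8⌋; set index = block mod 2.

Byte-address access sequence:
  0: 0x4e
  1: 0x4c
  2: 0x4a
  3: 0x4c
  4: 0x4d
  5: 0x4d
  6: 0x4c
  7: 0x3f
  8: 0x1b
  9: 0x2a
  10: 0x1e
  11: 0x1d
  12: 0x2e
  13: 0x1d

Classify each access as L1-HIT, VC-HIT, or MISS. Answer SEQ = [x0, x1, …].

0: 0x4e (blk 9, set 1) → MISS  vc=[]
1: 0x4c (blk 9, set 1) → L1-HIT  vc=[]
2: 0x4a (blk 9, set 1) → L1-HIT  vc=[]
3: 0x4c (blk 9, set 1) → L1-HIT  vc=[]
4: 0x4d (blk 9, set 1) → L1-HIT  vc=[]
5: 0x4d (blk 9, set 1) → L1-HIT  vc=[]
6: 0x4c (blk 9, set 1) → L1-HIT  vc=[]
7: 0x3f (blk 7, set 1) → MISS  vc=[9]
8: 0x1b (blk 3, set 1) → MISS  vc=[9, 7]
9: 0x2a (blk 5, set 1) → MISS  vc=[9, 7, 3]
10: 0x1e (blk 3, set 1) → VC-HIT  vc=[9, 7, 5]
11: 0x1d (blk 3, set 1) → L1-HIT  vc=[9, 7, 5]
12: 0x2e (blk 5, set 1) → VC-HIT  vc=[9, 7, 3]
13: 0x1d (blk 3, set 1) → VC-HIT  vc=[9, 7, 5]

SEQ = [MISS, L1-HIT, L1-HIT, L1-HIT, L1-HIT, L1-HIT, L1-HIT, MISS, MISS, MISS, VC-HIT, L1-HIT, VC-HIT, VC-HIT]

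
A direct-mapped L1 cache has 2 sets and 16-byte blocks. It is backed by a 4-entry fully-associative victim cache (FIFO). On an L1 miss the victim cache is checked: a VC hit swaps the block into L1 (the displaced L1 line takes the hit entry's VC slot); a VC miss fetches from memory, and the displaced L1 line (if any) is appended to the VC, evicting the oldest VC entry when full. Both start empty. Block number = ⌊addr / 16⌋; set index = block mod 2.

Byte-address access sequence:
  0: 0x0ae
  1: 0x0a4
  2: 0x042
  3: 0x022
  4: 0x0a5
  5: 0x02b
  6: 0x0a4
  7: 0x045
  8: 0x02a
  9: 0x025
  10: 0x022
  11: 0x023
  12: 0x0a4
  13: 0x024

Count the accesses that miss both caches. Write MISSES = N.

MISSES = 3

0: 0xae (blk 10, set 0) → MISS  vc=[]
1: 0xa4 (blk 10, set 0) → L1-HIT  vc=[]
2: 0x42 (blk 4, set 0) → MISS  vc=[10]
3: 0x22 (blk 2, set 0) → MISS  vc=[10, 4]
4: 0xa5 (blk 10, set 0) → VC-HIT  vc=[2, 4]
5: 0x2b (blk 2, set 0) → VC-HIT  vc=[10, 4]
6: 0xa4 (blk 10, set 0) → VC-HIT  vc=[2, 4]
7: 0x45 (blk 4, set 0) → VC-HIT  vc=[2, 10]
8: 0x2a (blk 2, set 0) → VC-HIT  vc=[4, 10]
9: 0x25 (blk 2, set 0) → L1-HIT  vc=[4, 10]
10: 0x22 (blk 2, set 0) → L1-HIT  vc=[4, 10]
11: 0x23 (blk 2, set 0) → L1-HIT  vc=[4, 10]
12: 0xa4 (blk 10, set 0) → VC-HIT  vc=[4, 2]
13: 0x24 (blk 2, set 0) → VC-HIT  vc=[4, 10]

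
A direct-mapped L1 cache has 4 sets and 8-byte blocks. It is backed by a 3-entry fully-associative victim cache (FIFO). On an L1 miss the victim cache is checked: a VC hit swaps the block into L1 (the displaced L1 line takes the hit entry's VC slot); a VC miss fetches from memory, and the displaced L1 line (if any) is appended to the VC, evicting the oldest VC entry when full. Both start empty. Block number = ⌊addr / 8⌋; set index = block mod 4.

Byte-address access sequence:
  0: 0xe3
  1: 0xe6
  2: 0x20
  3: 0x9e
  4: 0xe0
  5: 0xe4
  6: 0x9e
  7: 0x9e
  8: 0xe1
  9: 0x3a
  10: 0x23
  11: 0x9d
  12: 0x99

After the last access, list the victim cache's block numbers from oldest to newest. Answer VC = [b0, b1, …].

#0 0xe3→b28/s0 MISS; vc=[]
#1 0xe6→b28/s0 L1-HIT; vc=[]
#2 0x20→b4/s0 MISS; vc=[28]
#3 0x9e→b19/s3 MISS; vc=[28]
#4 0xe0→b28/s0 VC-HIT; vc=[4]
#5 0xe4→b28/s0 L1-HIT; vc=[4]
#6 0x9e→b19/s3 L1-HIT; vc=[4]
#7 0x9e→b19/s3 L1-HIT; vc=[4]
#8 0xe1→b28/s0 L1-HIT; vc=[4]
#9 0x3a→b7/s3 MISS; vc=[4,19]
#10 0x23→b4/s0 VC-HIT; vc=[28,19]
#11 0x9d→b19/s3 VC-HIT; vc=[28,7]
#12 0x99→b19/s3 L1-HIT; vc=[28,7]

VC = [28, 7]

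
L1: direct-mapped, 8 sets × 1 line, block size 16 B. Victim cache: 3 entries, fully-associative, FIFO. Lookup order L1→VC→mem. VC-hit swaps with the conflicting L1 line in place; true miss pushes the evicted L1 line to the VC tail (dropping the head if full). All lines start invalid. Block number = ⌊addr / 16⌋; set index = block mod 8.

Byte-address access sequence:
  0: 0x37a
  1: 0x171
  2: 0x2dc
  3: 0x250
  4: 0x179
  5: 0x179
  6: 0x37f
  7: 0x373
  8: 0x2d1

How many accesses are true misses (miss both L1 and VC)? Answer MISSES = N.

MISSES = 4

  [0] addr=0x37a blk=55 s=7: MISS | VC []
  [1] addr=0x171 blk=23 s=7: MISS | VC [55]
  [2] addr=0x2dc blk=45 s=5: MISS | VC [55]
  [3] addr=0x250 blk=37 s=5: MISS | VC [55, 45]
  [4] addr=0x179 blk=23 s=7: L1-HIT | VC [55, 45]
  [5] addr=0x179 blk=23 s=7: L1-HIT | VC [55, 45]
  [6] addr=0x37f blk=55 s=7: VC-HIT | VC [23, 45]
  [7] addr=0x373 blk=55 s=7: L1-HIT | VC [23, 45]
  [8] addr=0x2d1 blk=45 s=5: VC-HIT | VC [23, 37]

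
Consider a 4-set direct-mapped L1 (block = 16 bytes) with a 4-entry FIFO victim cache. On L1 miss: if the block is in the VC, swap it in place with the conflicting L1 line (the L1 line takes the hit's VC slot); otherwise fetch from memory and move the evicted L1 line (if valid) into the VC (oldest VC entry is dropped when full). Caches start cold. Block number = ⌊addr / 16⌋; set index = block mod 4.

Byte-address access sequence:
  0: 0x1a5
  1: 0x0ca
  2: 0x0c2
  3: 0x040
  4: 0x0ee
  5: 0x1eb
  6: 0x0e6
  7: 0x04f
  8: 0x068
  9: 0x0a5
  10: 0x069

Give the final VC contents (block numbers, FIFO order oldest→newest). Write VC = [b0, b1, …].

VC = [26, 30, 14, 10]

#0 0x1a5→b26/s2 MISS; vc=[]
#1 0xca→b12/s0 MISS; vc=[]
#2 0xc2→b12/s0 L1-HIT; vc=[]
#3 0x40→b4/s0 MISS; vc=[12]
#4 0xee→b14/s2 MISS; vc=[12,26]
#5 0x1eb→b30/s2 MISS; vc=[12,26,14]
#6 0xe6→b14/s2 VC-HIT; vc=[12,26,30]
#7 0x4f→b4/s0 L1-HIT; vc=[12,26,30]
#8 0x68→b6/s2 MISS; vc=[12,26,30,14]
#9 0xa5→b10/s2 MISS; vc=[26,30,14,6]
#10 0x69→b6/s2 VC-HIT; vc=[26,30,14,10]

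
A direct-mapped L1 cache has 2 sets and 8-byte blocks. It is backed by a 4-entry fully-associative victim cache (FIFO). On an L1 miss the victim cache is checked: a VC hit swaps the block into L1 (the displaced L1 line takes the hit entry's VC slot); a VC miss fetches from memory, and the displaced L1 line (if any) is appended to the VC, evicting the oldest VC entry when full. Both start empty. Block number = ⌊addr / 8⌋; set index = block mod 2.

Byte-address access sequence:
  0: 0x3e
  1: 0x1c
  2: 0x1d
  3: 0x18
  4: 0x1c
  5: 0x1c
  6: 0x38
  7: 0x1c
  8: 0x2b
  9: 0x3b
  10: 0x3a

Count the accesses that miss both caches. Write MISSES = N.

MISSES = 3

#0 0x3e→b7/s1 MISS; vc=[]
#1 0x1c→b3/s1 MISS; vc=[7]
#2 0x1d→b3/s1 L1-HIT; vc=[7]
#3 0x18→b3/s1 L1-HIT; vc=[7]
#4 0x1c→b3/s1 L1-HIT; vc=[7]
#5 0x1c→b3/s1 L1-HIT; vc=[7]
#6 0x38→b7/s1 VC-HIT; vc=[3]
#7 0x1c→b3/s1 VC-HIT; vc=[7]
#8 0x2b→b5/s1 MISS; vc=[7,3]
#9 0x3b→b7/s1 VC-HIT; vc=[5,3]
#10 0x3a→b7/s1 L1-HIT; vc=[5,3]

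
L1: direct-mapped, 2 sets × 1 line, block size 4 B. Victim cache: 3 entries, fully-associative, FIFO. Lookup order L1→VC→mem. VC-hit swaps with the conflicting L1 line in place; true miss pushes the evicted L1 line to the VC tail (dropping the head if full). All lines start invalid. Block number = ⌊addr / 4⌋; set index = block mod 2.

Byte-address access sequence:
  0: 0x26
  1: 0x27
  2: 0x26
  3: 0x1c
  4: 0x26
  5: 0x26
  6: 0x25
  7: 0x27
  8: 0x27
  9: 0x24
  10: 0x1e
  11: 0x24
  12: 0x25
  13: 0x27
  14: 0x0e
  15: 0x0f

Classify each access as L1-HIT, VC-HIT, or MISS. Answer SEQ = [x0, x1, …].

SEQ = [MISS, L1-HIT, L1-HIT, MISS, VC-HIT, L1-HIT, L1-HIT, L1-HIT, L1-HIT, L1-HIT, VC-HIT, VC-HIT, L1-HIT, L1-HIT, MISS, L1-HIT]

0: 0x26 (blk 9, set 1) → MISS  vc=[]
1: 0x27 (blk 9, set 1) → L1-HIT  vc=[]
2: 0x26 (blk 9, set 1) → L1-HIT  vc=[]
3: 0x1c (blk 7, set 1) → MISS  vc=[9]
4: 0x26 (blk 9, set 1) → VC-HIT  vc=[7]
5: 0x26 (blk 9, set 1) → L1-HIT  vc=[7]
6: 0x25 (blk 9, set 1) → L1-HIT  vc=[7]
7: 0x27 (blk 9, set 1) → L1-HIT  vc=[7]
8: 0x27 (blk 9, set 1) → L1-HIT  vc=[7]
9: 0x24 (blk 9, set 1) → L1-HIT  vc=[7]
10: 0x1e (blk 7, set 1) → VC-HIT  vc=[9]
11: 0x24 (blk 9, set 1) → VC-HIT  vc=[7]
12: 0x25 (blk 9, set 1) → L1-HIT  vc=[7]
13: 0x27 (blk 9, set 1) → L1-HIT  vc=[7]
14: 0xe (blk 3, set 1) → MISS  vc=[7, 9]
15: 0xf (blk 3, set 1) → L1-HIT  vc=[7, 9]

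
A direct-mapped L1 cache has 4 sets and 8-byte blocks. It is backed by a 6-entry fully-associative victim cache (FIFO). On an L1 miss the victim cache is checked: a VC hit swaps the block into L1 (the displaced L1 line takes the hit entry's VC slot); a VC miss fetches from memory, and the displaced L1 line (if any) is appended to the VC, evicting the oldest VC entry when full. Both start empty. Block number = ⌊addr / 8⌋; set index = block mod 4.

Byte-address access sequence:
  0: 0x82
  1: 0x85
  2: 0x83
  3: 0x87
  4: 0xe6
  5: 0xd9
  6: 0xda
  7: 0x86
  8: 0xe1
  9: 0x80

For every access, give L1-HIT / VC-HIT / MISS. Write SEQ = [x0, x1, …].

0: 0x82 (blk 16, set 0) → MISS  vc=[]
1: 0x85 (blk 16, set 0) → L1-HIT  vc=[]
2: 0x83 (blk 16, set 0) → L1-HIT  vc=[]
3: 0x87 (blk 16, set 0) → L1-HIT  vc=[]
4: 0xe6 (blk 28, set 0) → MISS  vc=[16]
5: 0xd9 (blk 27, set 3) → MISS  vc=[16]
6: 0xda (blk 27, set 3) → L1-HIT  vc=[16]
7: 0x86 (blk 16, set 0) → VC-HIT  vc=[28]
8: 0xe1 (blk 28, set 0) → VC-HIT  vc=[16]
9: 0x80 (blk 16, set 0) → VC-HIT  vc=[28]

SEQ = [MISS, L1-HIT, L1-HIT, L1-HIT, MISS, MISS, L1-HIT, VC-HIT, VC-HIT, VC-HIT]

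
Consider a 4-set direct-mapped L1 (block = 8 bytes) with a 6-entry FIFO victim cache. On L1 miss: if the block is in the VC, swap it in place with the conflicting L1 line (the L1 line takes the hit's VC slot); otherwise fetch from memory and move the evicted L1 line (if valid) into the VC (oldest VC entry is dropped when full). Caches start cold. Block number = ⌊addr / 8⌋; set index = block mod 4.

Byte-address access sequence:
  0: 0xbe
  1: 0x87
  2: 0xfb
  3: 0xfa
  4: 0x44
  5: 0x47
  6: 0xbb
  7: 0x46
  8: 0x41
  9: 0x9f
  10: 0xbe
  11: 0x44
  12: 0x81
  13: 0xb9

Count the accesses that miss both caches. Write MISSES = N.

  [0] addr=0xbe blk=23 s=3: MISS | VC []
  [1] addr=0x87 blk=16 s=0: MISS | VC []
  [2] addr=0xfb blk=31 s=3: MISS | VC [23]
  [3] addr=0xfa blk=31 s=3: L1-HIT | VC [23]
  [4] addr=0x44 blk=8 s=0: MISS | VC [23, 16]
  [5] addr=0x47 blk=8 s=0: L1-HIT | VC [23, 16]
  [6] addr=0xbb blk=23 s=3: VC-HIT | VC [31, 16]
  [7] addr=0x46 blk=8 s=0: L1-HIT | VC [31, 16]
  [8] addr=0x41 blk=8 s=0: L1-HIT | VC [31, 16]
  [9] addr=0x9f blk=19 s=3: MISS | VC [31, 16, 23]
  [10] addr=0xbe blk=23 s=3: VC-HIT | VC [31, 16, 19]
  [11] addr=0x44 blk=8 s=0: L1-HIT | VC [31, 16, 19]
  [12] addr=0x81 blk=16 s=0: VC-HIT | VC [31, 8, 19]
  [13] addr=0xb9 blk=23 s=3: L1-HIT | VC [31, 8, 19]

MISSES = 5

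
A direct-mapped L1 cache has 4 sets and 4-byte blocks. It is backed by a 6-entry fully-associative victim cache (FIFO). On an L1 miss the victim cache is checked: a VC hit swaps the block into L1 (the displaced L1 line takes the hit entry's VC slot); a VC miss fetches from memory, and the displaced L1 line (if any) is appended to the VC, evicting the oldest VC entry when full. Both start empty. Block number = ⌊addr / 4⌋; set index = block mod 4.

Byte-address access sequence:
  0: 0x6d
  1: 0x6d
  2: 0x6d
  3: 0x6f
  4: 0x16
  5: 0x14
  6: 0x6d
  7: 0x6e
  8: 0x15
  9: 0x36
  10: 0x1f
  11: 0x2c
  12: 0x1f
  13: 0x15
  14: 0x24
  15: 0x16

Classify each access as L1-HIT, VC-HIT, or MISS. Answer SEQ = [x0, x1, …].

  [0] addr=0x6d blk=27 s=3: MISS | VC []
  [1] addr=0x6d blk=27 s=3: L1-HIT | VC []
  [2] addr=0x6d blk=27 s=3: L1-HIT | VC []
  [3] addr=0x6f blk=27 s=3: L1-HIT | VC []
  [4] addr=0x16 blk=5 s=1: MISS | VC []
  [5] addr=0x14 blk=5 s=1: L1-HIT | VC []
  [6] addr=0x6d blk=27 s=3: L1-HIT | VC []
  [7] addr=0x6e blk=27 s=3: L1-HIT | VC []
  [8] addr=0x15 blk=5 s=1: L1-HIT | VC []
  [9] addr=0x36 blk=13 s=1: MISS | VC [5]
  [10] addr=0x1f blk=7 s=3: MISS | VC [5, 27]
  [11] addr=0x2c blk=11 s=3: MISS | VC [5, 27, 7]
  [12] addr=0x1f blk=7 s=3: VC-HIT | VC [5, 27, 11]
  [13] addr=0x15 blk=5 s=1: VC-HIT | VC [13, 27, 11]
  [14] addr=0x24 blk=9 s=1: MISS | VC [13, 27, 11, 5]
  [15] addr=0x16 blk=5 s=1: VC-HIT | VC [13, 27, 11, 9]

SEQ = [MISS, L1-HIT, L1-HIT, L1-HIT, MISS, L1-HIT, L1-HIT, L1-HIT, L1-HIT, MISS, MISS, MISS, VC-HIT, VC-HIT, MISS, VC-HIT]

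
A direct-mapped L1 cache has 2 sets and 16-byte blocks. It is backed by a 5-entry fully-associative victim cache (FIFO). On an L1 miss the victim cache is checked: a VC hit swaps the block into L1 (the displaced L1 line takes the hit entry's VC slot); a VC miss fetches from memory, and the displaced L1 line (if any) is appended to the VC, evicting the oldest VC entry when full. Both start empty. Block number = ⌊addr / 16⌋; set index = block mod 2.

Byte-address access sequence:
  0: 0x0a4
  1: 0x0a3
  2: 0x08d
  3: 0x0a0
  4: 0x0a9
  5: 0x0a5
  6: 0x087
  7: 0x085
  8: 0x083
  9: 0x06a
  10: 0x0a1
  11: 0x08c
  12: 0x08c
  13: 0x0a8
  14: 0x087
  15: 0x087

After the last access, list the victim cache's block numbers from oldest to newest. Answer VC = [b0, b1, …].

VC = [6, 10]

#0 0xa4→b10/s0 MISS; vc=[]
#1 0xa3→b10/s0 L1-HIT; vc=[]
#2 0x8d→b8/s0 MISS; vc=[10]
#3 0xa0→b10/s0 VC-HIT; vc=[8]
#4 0xa9→b10/s0 L1-HIT; vc=[8]
#5 0xa5→b10/s0 L1-HIT; vc=[8]
#6 0x87→b8/s0 VC-HIT; vc=[10]
#7 0x85→b8/s0 L1-HIT; vc=[10]
#8 0x83→b8/s0 L1-HIT; vc=[10]
#9 0x6a→b6/s0 MISS; vc=[10,8]
#10 0xa1→b10/s0 VC-HIT; vc=[6,8]
#11 0x8c→b8/s0 VC-HIT; vc=[6,10]
#12 0x8c→b8/s0 L1-HIT; vc=[6,10]
#13 0xa8→b10/s0 VC-HIT; vc=[6,8]
#14 0x87→b8/s0 VC-HIT; vc=[6,10]
#15 0x87→b8/s0 L1-HIT; vc=[6,10]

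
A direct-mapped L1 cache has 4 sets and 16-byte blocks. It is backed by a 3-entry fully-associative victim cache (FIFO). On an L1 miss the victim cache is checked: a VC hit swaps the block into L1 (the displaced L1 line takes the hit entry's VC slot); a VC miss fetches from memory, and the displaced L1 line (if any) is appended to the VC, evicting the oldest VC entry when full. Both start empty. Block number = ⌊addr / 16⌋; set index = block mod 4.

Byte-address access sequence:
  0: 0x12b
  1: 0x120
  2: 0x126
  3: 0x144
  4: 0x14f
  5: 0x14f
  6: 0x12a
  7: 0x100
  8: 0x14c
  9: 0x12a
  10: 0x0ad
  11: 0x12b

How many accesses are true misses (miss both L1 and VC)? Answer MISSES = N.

MISSES = 4

#0 0x12b→b18/s2 MISS; vc=[]
#1 0x120→b18/s2 L1-HIT; vc=[]
#2 0x126→b18/s2 L1-HIT; vc=[]
#3 0x144→b20/s0 MISS; vc=[]
#4 0x14f→b20/s0 L1-HIT; vc=[]
#5 0x14f→b20/s0 L1-HIT; vc=[]
#6 0x12a→b18/s2 L1-HIT; vc=[]
#7 0x100→b16/s0 MISS; vc=[20]
#8 0x14c→b20/s0 VC-HIT; vc=[16]
#9 0x12a→b18/s2 L1-HIT; vc=[16]
#10 0xad→b10/s2 MISS; vc=[16,18]
#11 0x12b→b18/s2 VC-HIT; vc=[16,10]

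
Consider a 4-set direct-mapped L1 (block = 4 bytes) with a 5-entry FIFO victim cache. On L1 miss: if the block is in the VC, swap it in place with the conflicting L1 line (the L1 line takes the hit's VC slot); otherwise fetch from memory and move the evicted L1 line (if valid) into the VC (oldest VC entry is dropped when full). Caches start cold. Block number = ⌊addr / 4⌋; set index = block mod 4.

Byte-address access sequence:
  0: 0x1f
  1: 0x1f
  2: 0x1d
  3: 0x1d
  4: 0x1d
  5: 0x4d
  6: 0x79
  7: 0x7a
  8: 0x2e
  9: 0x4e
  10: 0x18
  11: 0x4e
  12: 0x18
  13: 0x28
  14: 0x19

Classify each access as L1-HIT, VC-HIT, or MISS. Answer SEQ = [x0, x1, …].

SEQ = [MISS, L1-HIT, L1-HIT, L1-HIT, L1-HIT, MISS, MISS, L1-HIT, MISS, VC-HIT, MISS, L1-HIT, L1-HIT, MISS, VC-HIT]

0: 0x1f (blk 7, set 3) → MISS  vc=[]
1: 0x1f (blk 7, set 3) → L1-HIT  vc=[]
2: 0x1d (blk 7, set 3) → L1-HIT  vc=[]
3: 0x1d (blk 7, set 3) → L1-HIT  vc=[]
4: 0x1d (blk 7, set 3) → L1-HIT  vc=[]
5: 0x4d (blk 19, set 3) → MISS  vc=[7]
6: 0x79 (blk 30, set 2) → MISS  vc=[7]
7: 0x7a (blk 30, set 2) → L1-HIT  vc=[7]
8: 0x2e (blk 11, set 3) → MISS  vc=[7, 19]
9: 0x4e (blk 19, set 3) → VC-HIT  vc=[7, 11]
10: 0x18 (blk 6, set 2) → MISS  vc=[7, 11, 30]
11: 0x4e (blk 19, set 3) → L1-HIT  vc=[7, 11, 30]
12: 0x18 (blk 6, set 2) → L1-HIT  vc=[7, 11, 30]
13: 0x28 (blk 10, set 2) → MISS  vc=[7, 11, 30, 6]
14: 0x19 (blk 6, set 2) → VC-HIT  vc=[7, 11, 30, 10]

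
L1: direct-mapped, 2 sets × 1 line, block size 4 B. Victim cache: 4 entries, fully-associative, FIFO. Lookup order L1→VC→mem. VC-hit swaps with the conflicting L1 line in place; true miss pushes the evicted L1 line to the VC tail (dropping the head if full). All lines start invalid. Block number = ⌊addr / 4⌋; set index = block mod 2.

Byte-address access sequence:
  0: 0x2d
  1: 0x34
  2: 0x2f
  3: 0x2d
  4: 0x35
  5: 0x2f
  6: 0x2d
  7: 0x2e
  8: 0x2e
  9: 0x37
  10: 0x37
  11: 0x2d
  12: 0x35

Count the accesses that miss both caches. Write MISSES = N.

#0 0x2d→b11/s1 MISS; vc=[]
#1 0x34→b13/s1 MISS; vc=[11]
#2 0x2f→b11/s1 VC-HIT; vc=[13]
#3 0x2d→b11/s1 L1-HIT; vc=[13]
#4 0x35→b13/s1 VC-HIT; vc=[11]
#5 0x2f→b11/s1 VC-HIT; vc=[13]
#6 0x2d→b11/s1 L1-HIT; vc=[13]
#7 0x2e→b11/s1 L1-HIT; vc=[13]
#8 0x2e→b11/s1 L1-HIT; vc=[13]
#9 0x37→b13/s1 VC-HIT; vc=[11]
#10 0x37→b13/s1 L1-HIT; vc=[11]
#11 0x2d→b11/s1 VC-HIT; vc=[13]
#12 0x35→b13/s1 VC-HIT; vc=[11]

MISSES = 2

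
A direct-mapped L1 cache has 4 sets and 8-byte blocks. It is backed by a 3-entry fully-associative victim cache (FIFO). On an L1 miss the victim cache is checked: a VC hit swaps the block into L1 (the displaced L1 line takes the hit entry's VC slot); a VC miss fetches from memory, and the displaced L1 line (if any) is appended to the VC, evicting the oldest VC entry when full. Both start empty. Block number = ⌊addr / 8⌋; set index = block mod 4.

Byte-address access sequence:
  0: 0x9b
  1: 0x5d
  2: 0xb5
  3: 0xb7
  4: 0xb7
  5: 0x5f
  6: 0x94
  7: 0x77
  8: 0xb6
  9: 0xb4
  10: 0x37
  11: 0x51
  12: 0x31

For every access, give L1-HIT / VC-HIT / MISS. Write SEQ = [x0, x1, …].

SEQ = [MISS, MISS, MISS, L1-HIT, L1-HIT, L1-HIT, MISS, MISS, VC-HIT, L1-HIT, MISS, MISS, VC-HIT]

#0 0x9b→b19/s3 MISS; vc=[]
#1 0x5d→b11/s3 MISS; vc=[19]
#2 0xb5→b22/s2 MISS; vc=[19]
#3 0xb7→b22/s2 L1-HIT; vc=[19]
#4 0xb7→b22/s2 L1-HIT; vc=[19]
#5 0x5f→b11/s3 L1-HIT; vc=[19]
#6 0x94→b18/s2 MISS; vc=[19,22]
#7 0x77→b14/s2 MISS; vc=[19,22,18]
#8 0xb6→b22/s2 VC-HIT; vc=[19,14,18]
#9 0xb4→b22/s2 L1-HIT; vc=[19,14,18]
#10 0x37→b6/s2 MISS; vc=[14,18,22]
#11 0x51→b10/s2 MISS; vc=[18,22,6]
#12 0x31→b6/s2 VC-HIT; vc=[18,22,10]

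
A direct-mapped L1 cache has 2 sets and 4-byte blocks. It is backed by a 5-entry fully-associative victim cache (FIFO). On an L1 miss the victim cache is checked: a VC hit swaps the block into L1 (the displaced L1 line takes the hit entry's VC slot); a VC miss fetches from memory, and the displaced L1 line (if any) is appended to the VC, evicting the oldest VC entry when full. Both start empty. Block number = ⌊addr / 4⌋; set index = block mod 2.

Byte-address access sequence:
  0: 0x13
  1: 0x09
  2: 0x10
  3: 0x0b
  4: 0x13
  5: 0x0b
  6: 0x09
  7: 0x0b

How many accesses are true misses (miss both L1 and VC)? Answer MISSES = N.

MISSES = 2

0: 0x13 (blk 4, set 0) → MISS  vc=[]
1: 0x9 (blk 2, set 0) → MISS  vc=[4]
2: 0x10 (blk 4, set 0) → VC-HIT  vc=[2]
3: 0xb (blk 2, set 0) → VC-HIT  vc=[4]
4: 0x13 (blk 4, set 0) → VC-HIT  vc=[2]
5: 0xb (blk 2, set 0) → VC-HIT  vc=[4]
6: 0x9 (blk 2, set 0) → L1-HIT  vc=[4]
7: 0xb (blk 2, set 0) → L1-HIT  vc=[4]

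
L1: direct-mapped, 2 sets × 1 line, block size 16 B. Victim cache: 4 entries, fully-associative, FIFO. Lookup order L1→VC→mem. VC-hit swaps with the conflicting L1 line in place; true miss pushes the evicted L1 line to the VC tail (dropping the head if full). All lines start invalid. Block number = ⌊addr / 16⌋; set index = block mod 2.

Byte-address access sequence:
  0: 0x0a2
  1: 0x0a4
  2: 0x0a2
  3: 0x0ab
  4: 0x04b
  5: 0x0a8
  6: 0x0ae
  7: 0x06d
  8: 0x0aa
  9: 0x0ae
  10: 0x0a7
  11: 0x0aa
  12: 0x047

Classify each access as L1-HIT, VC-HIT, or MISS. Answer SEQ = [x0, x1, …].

0: 0xa2 (blk 10, set 0) → MISS  vc=[]
1: 0xa4 (blk 10, set 0) → L1-HIT  vc=[]
2: 0xa2 (blk 10, set 0) → L1-HIT  vc=[]
3: 0xab (blk 10, set 0) → L1-HIT  vc=[]
4: 0x4b (blk 4, set 0) → MISS  vc=[10]
5: 0xa8 (blk 10, set 0) → VC-HIT  vc=[4]
6: 0xae (blk 10, set 0) → L1-HIT  vc=[4]
7: 0x6d (blk 6, set 0) → MISS  vc=[4, 10]
8: 0xaa (blk 10, set 0) → VC-HIT  vc=[4, 6]
9: 0xae (blk 10, set 0) → L1-HIT  vc=[4, 6]
10: 0xa7 (blk 10, set 0) → L1-HIT  vc=[4, 6]
11: 0xaa (blk 10, set 0) → L1-HIT  vc=[4, 6]
12: 0x47 (blk 4, set 0) → VC-HIT  vc=[10, 6]

SEQ = [MISS, L1-HIT, L1-HIT, L1-HIT, MISS, VC-HIT, L1-HIT, MISS, VC-HIT, L1-HIT, L1-HIT, L1-HIT, VC-HIT]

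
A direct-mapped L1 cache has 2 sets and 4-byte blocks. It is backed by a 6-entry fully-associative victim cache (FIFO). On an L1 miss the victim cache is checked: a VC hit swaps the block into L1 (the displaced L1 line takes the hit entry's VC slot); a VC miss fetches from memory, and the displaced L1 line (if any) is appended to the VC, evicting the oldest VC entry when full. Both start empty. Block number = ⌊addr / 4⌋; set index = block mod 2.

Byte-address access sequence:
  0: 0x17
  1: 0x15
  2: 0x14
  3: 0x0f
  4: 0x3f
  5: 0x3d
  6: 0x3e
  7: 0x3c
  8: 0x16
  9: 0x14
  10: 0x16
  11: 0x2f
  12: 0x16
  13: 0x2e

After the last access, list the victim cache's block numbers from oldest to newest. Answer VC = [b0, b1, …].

VC = [15, 3, 5]

  [0] addr=0x17 blk=5 s=1: MISS | VC []
  [1] addr=0x15 blk=5 s=1: L1-HIT | VC []
  [2] addr=0x14 blk=5 s=1: L1-HIT | VC []
  [3] addr=0xf blk=3 s=1: MISS | VC [5]
  [4] addr=0x3f blk=15 s=1: MISS | VC [5, 3]
  [5] addr=0x3d blk=15 s=1: L1-HIT | VC [5, 3]
  [6] addr=0x3e blk=15 s=1: L1-HIT | VC [5, 3]
  [7] addr=0x3c blk=15 s=1: L1-HIT | VC [5, 3]
  [8] addr=0x16 blk=5 s=1: VC-HIT | VC [15, 3]
  [9] addr=0x14 blk=5 s=1: L1-HIT | VC [15, 3]
  [10] addr=0x16 blk=5 s=1: L1-HIT | VC [15, 3]
  [11] addr=0x2f blk=11 s=1: MISS | VC [15, 3, 5]
  [12] addr=0x16 blk=5 s=1: VC-HIT | VC [15, 3, 11]
  [13] addr=0x2e blk=11 s=1: VC-HIT | VC [15, 3, 5]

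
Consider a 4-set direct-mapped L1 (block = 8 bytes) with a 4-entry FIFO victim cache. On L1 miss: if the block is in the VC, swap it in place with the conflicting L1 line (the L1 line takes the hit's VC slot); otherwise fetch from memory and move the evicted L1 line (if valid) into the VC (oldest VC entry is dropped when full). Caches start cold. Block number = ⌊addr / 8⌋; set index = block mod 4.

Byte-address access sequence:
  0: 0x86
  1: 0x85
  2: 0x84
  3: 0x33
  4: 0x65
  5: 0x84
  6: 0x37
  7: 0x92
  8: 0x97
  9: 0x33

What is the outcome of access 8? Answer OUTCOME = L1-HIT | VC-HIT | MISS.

  [0] addr=0x86 blk=16 s=0: MISS | VC []
  [1] addr=0x85 blk=16 s=0: L1-HIT | VC []
  [2] addr=0x84 blk=16 s=0: L1-HIT | VC []
  [3] addr=0x33 blk=6 s=2: MISS | VC []
  [4] addr=0x65 blk=12 s=0: MISS | VC [16]
  [5] addr=0x84 blk=16 s=0: VC-HIT | VC [12]
  [6] addr=0x37 blk=6 s=2: L1-HIT | VC [12]
  [7] addr=0x92 blk=18 s=2: MISS | VC [12, 6]
  [8] addr=0x97 blk=18 s=2: L1-HIT | VC [12, 6]
  [9] addr=0x33 blk=6 s=2: VC-HIT | VC [12, 18]

OUTCOME = L1-HIT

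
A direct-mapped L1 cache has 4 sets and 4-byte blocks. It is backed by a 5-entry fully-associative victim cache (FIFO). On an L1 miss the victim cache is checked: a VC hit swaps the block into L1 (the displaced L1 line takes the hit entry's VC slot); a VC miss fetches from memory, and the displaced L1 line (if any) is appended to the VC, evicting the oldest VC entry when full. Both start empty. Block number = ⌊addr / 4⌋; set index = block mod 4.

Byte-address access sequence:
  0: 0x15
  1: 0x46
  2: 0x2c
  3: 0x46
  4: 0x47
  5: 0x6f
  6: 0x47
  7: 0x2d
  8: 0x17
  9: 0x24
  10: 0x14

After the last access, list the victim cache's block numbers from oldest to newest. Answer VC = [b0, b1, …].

#0 0x15→b5/s1 MISS; vc=[]
#1 0x46→b17/s1 MISS; vc=[5]
#2 0x2c→b11/s3 MISS; vc=[5]
#3 0x46→b17/s1 L1-HIT; vc=[5]
#4 0x47→b17/s1 L1-HIT; vc=[5]
#5 0x6f→b27/s3 MISS; vc=[5,11]
#6 0x47→b17/s1 L1-HIT; vc=[5,11]
#7 0x2d→b11/s3 VC-HIT; vc=[5,27]
#8 0x17→b5/s1 VC-HIT; vc=[17,27]
#9 0x24→b9/s1 MISS; vc=[17,27,5]
#10 0x14→b5/s1 VC-HIT; vc=[17,27,9]

VC = [17, 27, 9]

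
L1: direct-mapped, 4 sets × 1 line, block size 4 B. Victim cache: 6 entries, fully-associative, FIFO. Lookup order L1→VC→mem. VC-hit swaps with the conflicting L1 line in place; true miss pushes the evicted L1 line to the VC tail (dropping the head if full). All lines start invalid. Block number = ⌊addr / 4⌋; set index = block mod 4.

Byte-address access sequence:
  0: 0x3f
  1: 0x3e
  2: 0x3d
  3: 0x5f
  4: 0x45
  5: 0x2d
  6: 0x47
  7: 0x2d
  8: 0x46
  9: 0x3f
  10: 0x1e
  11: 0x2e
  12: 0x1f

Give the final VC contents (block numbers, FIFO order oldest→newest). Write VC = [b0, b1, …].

  [0] addr=0x3f blk=15 s=3: MISS | VC []
  [1] addr=0x3e blk=15 s=3: L1-HIT | VC []
  [2] addr=0x3d blk=15 s=3: L1-HIT | VC []
  [3] addr=0x5f blk=23 s=3: MISS | VC [15]
  [4] addr=0x45 blk=17 s=1: MISS | VC [15]
  [5] addr=0x2d blk=11 s=3: MISS | VC [15, 23]
  [6] addr=0x47 blk=17 s=1: L1-HIT | VC [15, 23]
  [7] addr=0x2d blk=11 s=3: L1-HIT | VC [15, 23]
  [8] addr=0x46 blk=17 s=1: L1-HIT | VC [15, 23]
  [9] addr=0x3f blk=15 s=3: VC-HIT | VC [11, 23]
  [10] addr=0x1e blk=7 s=3: MISS | VC [11, 23, 15]
  [11] addr=0x2e blk=11 s=3: VC-HIT | VC [7, 23, 15]
  [12] addr=0x1f blk=7 s=3: VC-HIT | VC [11, 23, 15]

VC = [11, 23, 15]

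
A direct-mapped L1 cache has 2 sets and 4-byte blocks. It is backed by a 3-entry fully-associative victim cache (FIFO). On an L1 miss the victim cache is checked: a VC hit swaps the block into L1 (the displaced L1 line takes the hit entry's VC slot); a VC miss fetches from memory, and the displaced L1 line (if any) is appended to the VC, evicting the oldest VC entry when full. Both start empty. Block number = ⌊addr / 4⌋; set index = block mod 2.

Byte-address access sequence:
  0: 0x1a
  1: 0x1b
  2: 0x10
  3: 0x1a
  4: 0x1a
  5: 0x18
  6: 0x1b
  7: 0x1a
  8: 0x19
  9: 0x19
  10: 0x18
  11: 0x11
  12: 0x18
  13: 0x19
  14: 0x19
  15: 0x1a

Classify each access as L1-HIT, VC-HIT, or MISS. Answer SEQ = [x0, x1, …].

#0 0x1a→b6/s0 MISS; vc=[]
#1 0x1b→b6/s0 L1-HIT; vc=[]
#2 0x10→b4/s0 MISS; vc=[6]
#3 0x1a→b6/s0 VC-HIT; vc=[4]
#4 0x1a→b6/s0 L1-HIT; vc=[4]
#5 0x18→b6/s0 L1-HIT; vc=[4]
#6 0x1b→b6/s0 L1-HIT; vc=[4]
#7 0x1a→b6/s0 L1-HIT; vc=[4]
#8 0x19→b6/s0 L1-HIT; vc=[4]
#9 0x19→b6/s0 L1-HIT; vc=[4]
#10 0x18→b6/s0 L1-HIT; vc=[4]
#11 0x11→b4/s0 VC-HIT; vc=[6]
#12 0x18→b6/s0 VC-HIT; vc=[4]
#13 0x19→b6/s0 L1-HIT; vc=[4]
#14 0x19→b6/s0 L1-HIT; vc=[4]
#15 0x1a→b6/s0 L1-HIT; vc=[4]

SEQ = [MISS, L1-HIT, MISS, VC-HIT, L1-HIT, L1-HIT, L1-HIT, L1-HIT, L1-HIT, L1-HIT, L1-HIT, VC-HIT, VC-HIT, L1-HIT, L1-HIT, L1-HIT]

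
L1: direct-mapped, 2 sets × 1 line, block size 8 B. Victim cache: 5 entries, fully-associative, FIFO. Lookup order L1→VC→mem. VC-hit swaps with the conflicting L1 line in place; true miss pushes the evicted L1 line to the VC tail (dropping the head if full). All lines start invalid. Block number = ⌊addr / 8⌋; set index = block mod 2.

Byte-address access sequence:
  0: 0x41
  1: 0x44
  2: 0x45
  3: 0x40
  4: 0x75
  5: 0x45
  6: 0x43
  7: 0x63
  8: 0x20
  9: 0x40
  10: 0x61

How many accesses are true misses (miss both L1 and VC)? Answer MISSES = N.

MISSES = 4

  [0] addr=0x41 blk=8 s=0: MISS | VC []
  [1] addr=0x44 blk=8 s=0: L1-HIT | VC []
  [2] addr=0x45 blk=8 s=0: L1-HIT | VC []
  [3] addr=0x40 blk=8 s=0: L1-HIT | VC []
  [4] addr=0x75 blk=14 s=0: MISS | VC [8]
  [5] addr=0x45 blk=8 s=0: VC-HIT | VC [14]
  [6] addr=0x43 blk=8 s=0: L1-HIT | VC [14]
  [7] addr=0x63 blk=12 s=0: MISS | VC [14, 8]
  [8] addr=0x20 blk=4 s=0: MISS | VC [14, 8, 12]
  [9] addr=0x40 blk=8 s=0: VC-HIT | VC [14, 4, 12]
  [10] addr=0x61 blk=12 s=0: VC-HIT | VC [14, 4, 8]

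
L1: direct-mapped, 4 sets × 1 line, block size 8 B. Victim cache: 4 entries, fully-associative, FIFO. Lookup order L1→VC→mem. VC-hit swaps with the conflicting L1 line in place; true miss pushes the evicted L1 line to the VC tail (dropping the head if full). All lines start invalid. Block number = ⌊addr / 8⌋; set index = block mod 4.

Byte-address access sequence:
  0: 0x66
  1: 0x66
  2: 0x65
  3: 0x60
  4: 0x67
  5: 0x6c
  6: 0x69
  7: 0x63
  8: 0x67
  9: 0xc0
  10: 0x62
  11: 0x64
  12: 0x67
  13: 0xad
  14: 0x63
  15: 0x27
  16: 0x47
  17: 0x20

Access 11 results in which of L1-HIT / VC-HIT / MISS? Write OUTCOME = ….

OUTCOME = L1-HIT

0: 0x66 (blk 12, set 0) → MISS  vc=[]
1: 0x66 (blk 12, set 0) → L1-HIT  vc=[]
2: 0x65 (blk 12, set 0) → L1-HIT  vc=[]
3: 0x60 (blk 12, set 0) → L1-HIT  vc=[]
4: 0x67 (blk 12, set 0) → L1-HIT  vc=[]
5: 0x6c (blk 13, set 1) → MISS  vc=[]
6: 0x69 (blk 13, set 1) → L1-HIT  vc=[]
7: 0x63 (blk 12, set 0) → L1-HIT  vc=[]
8: 0x67 (blk 12, set 0) → L1-HIT  vc=[]
9: 0xc0 (blk 24, set 0) → MISS  vc=[12]
10: 0x62 (blk 12, set 0) → VC-HIT  vc=[24]
11: 0x64 (blk 12, set 0) → L1-HIT  vc=[24]
12: 0x67 (blk 12, set 0) → L1-HIT  vc=[24]
13: 0xad (blk 21, set 1) → MISS  vc=[24, 13]
14: 0x63 (blk 12, set 0) → L1-HIT  vc=[24, 13]
15: 0x27 (blk 4, set 0) → MISS  vc=[24, 13, 12]
16: 0x47 (blk 8, set 0) → MISS  vc=[24, 13, 12, 4]
17: 0x20 (blk 4, set 0) → VC-HIT  vc=[24, 13, 12, 8]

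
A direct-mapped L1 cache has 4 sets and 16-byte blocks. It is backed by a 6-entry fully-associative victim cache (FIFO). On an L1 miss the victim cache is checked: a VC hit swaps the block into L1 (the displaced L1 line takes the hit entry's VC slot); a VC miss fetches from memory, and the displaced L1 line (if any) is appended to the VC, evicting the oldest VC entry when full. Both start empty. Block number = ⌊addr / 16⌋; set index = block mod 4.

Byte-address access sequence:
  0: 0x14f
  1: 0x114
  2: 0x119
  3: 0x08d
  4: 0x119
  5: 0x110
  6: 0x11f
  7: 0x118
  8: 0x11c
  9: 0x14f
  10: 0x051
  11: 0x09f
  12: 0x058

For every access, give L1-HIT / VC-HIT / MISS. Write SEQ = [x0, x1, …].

SEQ = [MISS, MISS, L1-HIT, MISS, L1-HIT, L1-HIT, L1-HIT, L1-HIT, L1-HIT, VC-HIT, MISS, MISS, VC-HIT]

#0 0x14f→b20/s0 MISS; vc=[]
#1 0x114→b17/s1 MISS; vc=[]
#2 0x119→b17/s1 L1-HIT; vc=[]
#3 0x8d→b8/s0 MISS; vc=[20]
#4 0x119→b17/s1 L1-HIT; vc=[20]
#5 0x110→b17/s1 L1-HIT; vc=[20]
#6 0x11f→b17/s1 L1-HIT; vc=[20]
#7 0x118→b17/s1 L1-HIT; vc=[20]
#8 0x11c→b17/s1 L1-HIT; vc=[20]
#9 0x14f→b20/s0 VC-HIT; vc=[8]
#10 0x51→b5/s1 MISS; vc=[8,17]
#11 0x9f→b9/s1 MISS; vc=[8,17,5]
#12 0x58→b5/s1 VC-HIT; vc=[8,17,9]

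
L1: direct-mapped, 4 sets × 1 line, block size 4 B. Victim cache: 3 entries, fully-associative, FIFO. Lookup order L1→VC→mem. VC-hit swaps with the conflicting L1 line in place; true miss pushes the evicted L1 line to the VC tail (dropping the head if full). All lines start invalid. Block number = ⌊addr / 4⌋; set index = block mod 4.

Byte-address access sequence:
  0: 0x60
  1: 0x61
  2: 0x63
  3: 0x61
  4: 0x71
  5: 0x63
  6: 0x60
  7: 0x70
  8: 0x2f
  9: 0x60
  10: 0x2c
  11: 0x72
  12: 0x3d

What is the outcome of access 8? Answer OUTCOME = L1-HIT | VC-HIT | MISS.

OUTCOME = MISS

0: 0x60 (blk 24, set 0) → MISS  vc=[]
1: 0x61 (blk 24, set 0) → L1-HIT  vc=[]
2: 0x63 (blk 24, set 0) → L1-HIT  vc=[]
3: 0x61 (blk 24, set 0) → L1-HIT  vc=[]
4: 0x71 (blk 28, set 0) → MISS  vc=[24]
5: 0x63 (blk 24, set 0) → VC-HIT  vc=[28]
6: 0x60 (blk 24, set 0) → L1-HIT  vc=[28]
7: 0x70 (blk 28, set 0) → VC-HIT  vc=[24]
8: 0x2f (blk 11, set 3) → MISS  vc=[24]
9: 0x60 (blk 24, set 0) → VC-HIT  vc=[28]
10: 0x2c (blk 11, set 3) → L1-HIT  vc=[28]
11: 0x72 (blk 28, set 0) → VC-HIT  vc=[24]
12: 0x3d (blk 15, set 3) → MISS  vc=[24, 11]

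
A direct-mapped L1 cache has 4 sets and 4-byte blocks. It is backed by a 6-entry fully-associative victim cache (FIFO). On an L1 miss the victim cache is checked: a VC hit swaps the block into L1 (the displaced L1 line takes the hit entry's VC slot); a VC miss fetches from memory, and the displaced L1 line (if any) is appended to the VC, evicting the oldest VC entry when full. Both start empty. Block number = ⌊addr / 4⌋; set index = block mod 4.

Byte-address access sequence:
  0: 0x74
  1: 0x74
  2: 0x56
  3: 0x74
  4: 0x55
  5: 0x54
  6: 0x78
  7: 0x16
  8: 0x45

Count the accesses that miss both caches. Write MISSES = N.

0: 0x74 (blk 29, set 1) → MISS  vc=[]
1: 0x74 (blk 29, set 1) → L1-HIT  vc=[]
2: 0x56 (blk 21, set 1) → MISS  vc=[29]
3: 0x74 (blk 29, set 1) → VC-HIT  vc=[21]
4: 0x55 (blk 21, set 1) → VC-HIT  vc=[29]
5: 0x54 (blk 21, set 1) → L1-HIT  vc=[29]
6: 0x78 (blk 30, set 2) → MISS  vc=[29]
7: 0x16 (blk 5, set 1) → MISS  vc=[29, 21]
8: 0x45 (blk 17, set 1) → MISS  vc=[29, 21, 5]

MISSES = 5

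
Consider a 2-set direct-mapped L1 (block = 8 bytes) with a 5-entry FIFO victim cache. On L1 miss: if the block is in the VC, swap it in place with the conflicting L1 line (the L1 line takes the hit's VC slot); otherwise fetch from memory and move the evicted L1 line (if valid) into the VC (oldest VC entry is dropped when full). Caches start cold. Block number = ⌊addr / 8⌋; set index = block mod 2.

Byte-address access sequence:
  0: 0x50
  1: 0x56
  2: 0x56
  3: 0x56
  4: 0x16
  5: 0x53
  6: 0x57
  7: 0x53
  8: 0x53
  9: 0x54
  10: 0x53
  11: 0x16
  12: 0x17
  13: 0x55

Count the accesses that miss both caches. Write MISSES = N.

MISSES = 2

#0 0x50→b10/s0 MISS; vc=[]
#1 0x56→b10/s0 L1-HIT; vc=[]
#2 0x56→b10/s0 L1-HIT; vc=[]
#3 0x56→b10/s0 L1-HIT; vc=[]
#4 0x16→b2/s0 MISS; vc=[10]
#5 0x53→b10/s0 VC-HIT; vc=[2]
#6 0x57→b10/s0 L1-HIT; vc=[2]
#7 0x53→b10/s0 L1-HIT; vc=[2]
#8 0x53→b10/s0 L1-HIT; vc=[2]
#9 0x54→b10/s0 L1-HIT; vc=[2]
#10 0x53→b10/s0 L1-HIT; vc=[2]
#11 0x16→b2/s0 VC-HIT; vc=[10]
#12 0x17→b2/s0 L1-HIT; vc=[10]
#13 0x55→b10/s0 VC-HIT; vc=[2]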